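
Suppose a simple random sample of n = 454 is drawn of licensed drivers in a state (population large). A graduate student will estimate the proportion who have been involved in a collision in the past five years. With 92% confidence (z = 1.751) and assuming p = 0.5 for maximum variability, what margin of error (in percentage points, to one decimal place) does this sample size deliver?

4.1

SE(p̂) = √[p(1−p)/n] = √[0.2500/454] = 0.02347.
E = z × SE = 1.751 × 0.02347 = 0.04109, or 4.1 percentage points.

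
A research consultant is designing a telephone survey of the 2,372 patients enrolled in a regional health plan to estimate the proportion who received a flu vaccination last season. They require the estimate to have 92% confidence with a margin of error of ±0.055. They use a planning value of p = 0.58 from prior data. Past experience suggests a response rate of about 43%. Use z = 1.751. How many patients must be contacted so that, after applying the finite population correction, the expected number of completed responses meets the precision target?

521

Completed interviews needed (unadjusted): n₀ = 1.751² × 0.2436 / 0.055² ≈ 246.90 → 247.
FPC for N = 2,372: n = 247 / (1 + 246/2372) = 247 / 1.1037 ≈ 223.79 → 224.
At a 43% response rate, contacts needed = 224 / 0.43 ≈ 520.93 → 521.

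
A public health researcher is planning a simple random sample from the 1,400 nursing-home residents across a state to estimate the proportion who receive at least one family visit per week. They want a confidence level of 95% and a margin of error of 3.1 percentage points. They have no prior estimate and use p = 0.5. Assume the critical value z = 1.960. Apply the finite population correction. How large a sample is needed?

584

Unadjusted: n₀ = 1.960² × 0.50 × 0.50 / 0.031² ≈ 999.38, so n₀ = 1000.
Finite population correction with N = 1,400: n = n₀ / (1 + (n₀−1)/N) = 1000 / (1 + 999/1400) = 1000 / 1.7136 ≈ 583.58.
Rounding up, n = 584.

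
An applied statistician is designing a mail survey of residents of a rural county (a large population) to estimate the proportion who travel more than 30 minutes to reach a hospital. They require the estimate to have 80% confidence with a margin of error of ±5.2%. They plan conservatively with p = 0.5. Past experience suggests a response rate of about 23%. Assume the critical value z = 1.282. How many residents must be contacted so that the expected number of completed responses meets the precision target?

Completed interviews needed: n₀ = 1.282² × 0.2500 / 0.052² ≈ 151.95 → 152.
At a 23% response rate, contacts needed = 152 / 0.23 ≈ 660.87 → 661.

661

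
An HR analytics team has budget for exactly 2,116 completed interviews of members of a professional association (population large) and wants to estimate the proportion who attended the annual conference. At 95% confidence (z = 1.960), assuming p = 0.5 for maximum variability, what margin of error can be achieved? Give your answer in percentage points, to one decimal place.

SE(p̂) = √[p(1−p)/n] = √[0.2500/2116] = 0.01087.
E = z × SE = 1.960 × 0.01087 = 0.02130, or 2.1 percentage points.

2.1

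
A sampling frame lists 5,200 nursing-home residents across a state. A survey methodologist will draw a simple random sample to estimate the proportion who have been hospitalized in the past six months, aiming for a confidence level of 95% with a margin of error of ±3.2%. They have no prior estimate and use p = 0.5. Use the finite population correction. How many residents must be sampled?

795

For 95% confidence, z = 1.96.
Unadjusted: n₀ = 1.96² × 0.50 × 0.50 / 0.032² ≈ 937.89, so n₀ = 938.
Finite population correction with N = 5,200: n = n₀ / (1 + (n₀−1)/N) = 938 / (1 + 937/5200) = 938 / 1.1802 ≈ 794.79.
Rounding up, n = 795.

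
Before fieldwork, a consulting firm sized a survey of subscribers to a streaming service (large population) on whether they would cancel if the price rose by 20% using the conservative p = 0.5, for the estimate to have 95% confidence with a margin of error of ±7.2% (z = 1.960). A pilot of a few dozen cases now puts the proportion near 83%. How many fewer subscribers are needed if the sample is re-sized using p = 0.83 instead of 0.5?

81

Conservative (p = 0.5): n = 1.960² × 0.25 / 0.072² ≈ 185.26 → 186.
Using p = 0.83: p(1−p) = 0.1411, so n = 1.960² × 0.1411 / 0.072² ≈ 104.56 → 105.
Reduction: 186 − 105 = 81.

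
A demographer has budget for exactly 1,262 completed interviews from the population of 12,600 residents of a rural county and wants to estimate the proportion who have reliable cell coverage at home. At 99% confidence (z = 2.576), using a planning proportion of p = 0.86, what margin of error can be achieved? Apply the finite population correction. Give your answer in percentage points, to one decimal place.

Finite-population factor: (N−n)/(N−1) = (12600−1262)/(12600−1) = 0.8999.
SE(p̂) = √[p(1−p)/n · (N−n)/(N−1)] = √[0.1204/1262 × 0.8999] = 0.00927.
E = z × SE = 2.576 × 0.00927 = 0.02387 ≈ 2.4 percentage points.

2.4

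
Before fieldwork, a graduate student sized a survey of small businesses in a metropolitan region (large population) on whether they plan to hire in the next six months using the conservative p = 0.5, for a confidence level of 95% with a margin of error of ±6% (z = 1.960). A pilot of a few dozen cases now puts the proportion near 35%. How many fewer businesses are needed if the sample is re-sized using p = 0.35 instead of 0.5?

24

Conservative (p = 0.5): n = 1.960² × 0.25 / 0.060² ≈ 266.78 → 267.
Using p = 0.35: p(1−p) = 0.2275, so n = 1.960² × 0.2275 / 0.060² ≈ 242.77 → 243.
Reduction: 267 − 243 = 24.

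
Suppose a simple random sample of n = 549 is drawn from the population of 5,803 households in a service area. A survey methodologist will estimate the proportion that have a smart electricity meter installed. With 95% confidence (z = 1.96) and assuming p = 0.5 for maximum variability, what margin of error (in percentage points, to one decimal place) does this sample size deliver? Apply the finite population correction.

4.0

Finite-population factor: (N−n)/(N−1) = (5803−549)/(5803−1) = 0.9055.
SE(p̂) = √[p(1−p)/n · (N−n)/(N−1)] = √[0.2500/549 × 0.9055] = 0.02031.
E = z × SE = 1.96 × 0.02031 = 0.03980 ≈ 4.0 percentage points.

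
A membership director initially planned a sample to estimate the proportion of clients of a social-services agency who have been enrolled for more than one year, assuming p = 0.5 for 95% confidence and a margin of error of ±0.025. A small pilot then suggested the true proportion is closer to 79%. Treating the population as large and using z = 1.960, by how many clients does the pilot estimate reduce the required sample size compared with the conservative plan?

Conservative (p = 0.5): n = 1.960² × 0.25 / 0.025² ≈ 1536.64 → 1537.
Using p = 0.79: p(1−p) = 0.1659, so n = 1.960² × 0.1659 / 0.025² ≈ 1019.71 → 1020.
Reduction: 1537 − 1020 = 517.

517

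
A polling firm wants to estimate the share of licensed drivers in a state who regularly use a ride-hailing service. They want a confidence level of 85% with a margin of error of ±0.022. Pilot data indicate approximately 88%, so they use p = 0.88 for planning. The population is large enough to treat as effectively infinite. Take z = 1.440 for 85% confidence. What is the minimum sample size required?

453

With p = 0.88, p(1−p) = 0.1056.
n = z²·p(1−p)/E² = 1.440² × 0.1056 / 0.022² = 2.0736 × 0.1056 / 0.000484 ≈ 452.42.
Rounding up gives n = 453.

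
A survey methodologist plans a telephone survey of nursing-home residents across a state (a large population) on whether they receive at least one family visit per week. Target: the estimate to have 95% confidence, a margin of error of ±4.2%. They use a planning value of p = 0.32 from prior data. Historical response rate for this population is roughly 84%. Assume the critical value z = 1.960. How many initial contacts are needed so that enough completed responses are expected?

Completed interviews needed: n₀ = 1.960² × 0.2176 / 0.042² ≈ 473.88 → 474.
At an 84% response rate, contacts needed = 474 / 0.84 ≈ 564.29 → 565.

565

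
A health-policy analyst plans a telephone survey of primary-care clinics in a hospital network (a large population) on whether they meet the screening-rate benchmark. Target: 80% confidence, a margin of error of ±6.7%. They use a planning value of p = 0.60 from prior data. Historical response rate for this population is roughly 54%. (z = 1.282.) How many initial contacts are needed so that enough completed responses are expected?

163

Completed interviews needed: n₀ = 1.282² × 0.2400 / 0.067² ≈ 87.87 → 88.
At a 54% response rate, contacts needed = 88 / 0.54 ≈ 162.96 → 163.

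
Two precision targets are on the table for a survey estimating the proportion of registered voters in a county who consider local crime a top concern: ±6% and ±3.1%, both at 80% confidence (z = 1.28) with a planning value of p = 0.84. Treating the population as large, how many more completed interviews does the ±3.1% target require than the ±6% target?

168

At ±6%: n = 1.28² × 0.1344 / 0.060² ≈ 61.17 → 62.
At ±3.1%: n = 1.28² × 0.1344 / 0.031² ≈ 229.14 → 230.
Additional respondents: 230 − 62 = 168.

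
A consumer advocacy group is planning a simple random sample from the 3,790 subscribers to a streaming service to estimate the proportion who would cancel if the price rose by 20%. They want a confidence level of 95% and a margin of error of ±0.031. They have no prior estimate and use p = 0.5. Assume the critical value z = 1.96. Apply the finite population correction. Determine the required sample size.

Unadjusted: n₀ = 1.96² × 0.50 × 0.50 / 0.031² ≈ 999.38, so n₀ = 1000.
Finite population correction with N = 3,790: n = n₀ / (1 + (n₀−1)/N) = 1000 / (1 + 999/3790) = 1000 / 1.2636 ≈ 791.40.
Rounding up, n = 792.

792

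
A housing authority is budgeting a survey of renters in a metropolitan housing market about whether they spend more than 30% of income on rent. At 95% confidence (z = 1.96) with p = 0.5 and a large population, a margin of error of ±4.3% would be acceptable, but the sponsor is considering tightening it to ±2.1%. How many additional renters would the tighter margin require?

At ±4.3%: n = 1.96² × 0.2500 / 0.043² ≈ 519.42 → 520.
At ±2.1%: n = 1.96² × 0.2500 / 0.021² ≈ 2177.78 → 2178.
Additional respondents: 2178 − 520 = 1658.

1658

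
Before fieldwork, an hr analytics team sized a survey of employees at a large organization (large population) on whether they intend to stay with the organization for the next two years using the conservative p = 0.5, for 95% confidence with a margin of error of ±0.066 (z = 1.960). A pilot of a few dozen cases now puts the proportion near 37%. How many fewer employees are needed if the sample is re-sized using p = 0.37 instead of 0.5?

Conservative (p = 0.5): n = 1.960² × 0.25 / 0.066² ≈ 220.48 → 221.
Using p = 0.37: p(1−p) = 0.2331, so n = 1.960² × 0.2331 / 0.066² ≈ 205.57 → 206.
Reduction: 221 − 206 = 15.

15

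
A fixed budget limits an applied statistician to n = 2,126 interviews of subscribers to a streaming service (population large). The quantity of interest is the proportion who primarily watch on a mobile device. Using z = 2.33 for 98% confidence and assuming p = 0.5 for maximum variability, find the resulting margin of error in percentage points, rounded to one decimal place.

2.5

SE(p̂) = √[p(1−p)/n] = √[0.2500/2126] = 0.01084.
E = z × SE = 2.33 × 0.01084 = 0.02527, or 2.5 percentage points.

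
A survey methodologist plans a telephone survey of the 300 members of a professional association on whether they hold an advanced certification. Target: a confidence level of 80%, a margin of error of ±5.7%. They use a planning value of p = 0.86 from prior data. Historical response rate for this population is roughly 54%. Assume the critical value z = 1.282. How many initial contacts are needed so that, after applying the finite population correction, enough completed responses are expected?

Completed interviews needed (unadjusted): n₀ = 1.282² × 0.1204 / 0.057² ≈ 60.90 → 61.
FPC for N = 300: n = 61 / (1 + 60/300) = 61 / 1.2000 ≈ 50.83 → 51.
At a 54% response rate, contacts needed = 51 / 0.54 ≈ 94.44 → 95.

95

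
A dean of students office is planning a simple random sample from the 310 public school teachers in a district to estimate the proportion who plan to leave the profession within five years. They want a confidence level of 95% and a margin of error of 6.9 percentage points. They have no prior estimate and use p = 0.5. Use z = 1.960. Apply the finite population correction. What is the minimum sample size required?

123

Unadjusted: n₀ = 1.960² × 0.50 × 0.50 / 0.069² ≈ 201.72, so n₀ = 202.
Finite population correction with N = 310: n = n₀ / (1 + (n₀−1)/N) = 202 / (1 + 201/310) = 202 / 1.6484 ≈ 122.54.
Rounding up, n = 123.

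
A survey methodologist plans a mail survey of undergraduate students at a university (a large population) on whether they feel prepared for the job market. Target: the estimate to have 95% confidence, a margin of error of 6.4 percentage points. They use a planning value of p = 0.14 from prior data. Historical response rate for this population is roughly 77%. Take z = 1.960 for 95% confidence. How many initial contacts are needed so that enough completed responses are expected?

Completed interviews needed: n₀ = 1.960² × 0.1204 / 0.064² ≈ 112.92 → 113.
At a 77% response rate, contacts needed = 113 / 0.77 ≈ 146.75 → 147.

147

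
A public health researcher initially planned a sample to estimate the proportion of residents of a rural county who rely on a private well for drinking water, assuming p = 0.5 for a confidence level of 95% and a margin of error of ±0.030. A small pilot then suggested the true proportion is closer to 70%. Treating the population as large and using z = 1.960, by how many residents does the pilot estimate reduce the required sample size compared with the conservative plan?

Conservative (p = 0.5): n = 1.960² × 0.25 / 0.030² ≈ 1067.11 → 1068.
Using p = 0.70: p(1−p) = 0.2100, so n = 1.960² × 0.2100 / 0.030² ≈ 896.37 → 897.
Reduction: 1068 − 897 = 171.

171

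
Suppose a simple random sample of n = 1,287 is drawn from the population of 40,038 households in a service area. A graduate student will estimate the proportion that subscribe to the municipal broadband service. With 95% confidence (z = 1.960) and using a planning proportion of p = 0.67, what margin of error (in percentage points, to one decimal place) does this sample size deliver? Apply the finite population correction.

2.5

Finite-population factor: (N−n)/(N−1) = (40038−1287)/(40038−1) = 0.9679.
SE(p̂) = √[p(1−p)/n · (N−n)/(N−1)] = √[0.2211/1287 × 0.9679] = 0.01289.
E = z × SE = 1.960 × 0.01289 = 0.02527 ≈ 2.5 percentage points.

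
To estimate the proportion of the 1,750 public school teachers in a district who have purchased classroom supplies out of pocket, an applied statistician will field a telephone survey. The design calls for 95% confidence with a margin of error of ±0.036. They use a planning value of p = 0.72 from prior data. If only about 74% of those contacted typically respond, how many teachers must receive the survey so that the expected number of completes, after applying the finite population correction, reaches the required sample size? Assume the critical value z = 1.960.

603

Completed interviews needed (unadjusted): n₀ = 1.960² × 0.2016 / 0.036² ≈ 597.58 → 598.
FPC for N = 1,750: n = 598 / (1 + 597/1750) = 598 / 1.3411 ≈ 445.89 → 446.
At a 74% response rate, contacts needed = 446 / 0.74 ≈ 602.70 → 603.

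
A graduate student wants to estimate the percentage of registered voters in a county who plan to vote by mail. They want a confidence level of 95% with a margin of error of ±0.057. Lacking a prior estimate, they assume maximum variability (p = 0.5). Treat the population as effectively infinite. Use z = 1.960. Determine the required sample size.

296

With p = 0.5, p(1−p) = 0.25.
n = z²·p(1−p)/E² = 1.960² × 0.2500 / 0.057² = 3.8416 × 0.2500 / 0.003249 ≈ 295.60.
Rounding up gives n = 296.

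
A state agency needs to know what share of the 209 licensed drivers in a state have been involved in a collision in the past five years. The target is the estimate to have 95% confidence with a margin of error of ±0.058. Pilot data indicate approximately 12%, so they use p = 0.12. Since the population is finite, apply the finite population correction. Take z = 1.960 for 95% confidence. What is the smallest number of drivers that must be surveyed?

77

Unadjusted: n₀ = 1.960² × 0.12 × 0.88 / 0.058² ≈ 120.59, so n₀ = 121.
Finite population correction with N = 209: n = n₀ / (1 + (n₀−1)/N) = 121 / (1 + 120/209) = 121 / 1.5742 ≈ 76.87.
Rounding up, n = 77.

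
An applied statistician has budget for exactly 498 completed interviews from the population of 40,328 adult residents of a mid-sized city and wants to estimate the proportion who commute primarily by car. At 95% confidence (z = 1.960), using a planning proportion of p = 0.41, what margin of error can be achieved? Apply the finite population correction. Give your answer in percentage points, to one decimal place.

Finite-population factor: (N−n)/(N−1) = (40328−498)/(40328−1) = 0.9877.
SE(p̂) = √[p(1−p)/n · (N−n)/(N−1)] = √[0.2419/498 × 0.9877] = 0.02190.
E = z × SE = 1.960 × 0.02190 = 0.04293 ≈ 4.3 percentage points.

4.3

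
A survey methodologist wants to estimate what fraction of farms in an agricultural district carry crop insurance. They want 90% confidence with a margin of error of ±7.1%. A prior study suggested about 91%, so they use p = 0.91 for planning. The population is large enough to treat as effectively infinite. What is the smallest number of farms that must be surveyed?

For 90% confidence, z = 1.64.
With p = 0.91, p(1−p) = 0.0819.
n = z²·p(1−p)/E² = 1.64² × 0.0819 / 0.071² = 2.6896 × 0.0819 / 0.005041 ≈ 43.70.
Rounding up gives n = 44.

44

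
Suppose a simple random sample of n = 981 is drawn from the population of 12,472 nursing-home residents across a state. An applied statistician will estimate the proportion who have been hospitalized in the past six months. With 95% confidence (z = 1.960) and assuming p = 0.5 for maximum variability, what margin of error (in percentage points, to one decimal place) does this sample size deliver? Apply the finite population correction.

Finite-population factor: (N−n)/(N−1) = (12472−981)/(12472−1) = 0.9214.
SE(p̂) = √[p(1−p)/n · (N−n)/(N−1)] = √[0.2500/981 × 0.9214] = 0.01532.
E = z × SE = 1.960 × 0.01532 = 0.03003 ≈ 3.0 percentage points.

3.0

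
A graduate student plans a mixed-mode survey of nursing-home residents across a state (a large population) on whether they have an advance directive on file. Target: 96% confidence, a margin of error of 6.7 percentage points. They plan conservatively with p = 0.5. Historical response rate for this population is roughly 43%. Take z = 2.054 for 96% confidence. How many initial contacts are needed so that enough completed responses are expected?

Completed interviews needed: n₀ = 2.054² × 0.2500 / 0.067² ≈ 234.96 → 235.
At a 43% response rate, contacts needed = 235 / 0.43 ≈ 546.51 → 547.

547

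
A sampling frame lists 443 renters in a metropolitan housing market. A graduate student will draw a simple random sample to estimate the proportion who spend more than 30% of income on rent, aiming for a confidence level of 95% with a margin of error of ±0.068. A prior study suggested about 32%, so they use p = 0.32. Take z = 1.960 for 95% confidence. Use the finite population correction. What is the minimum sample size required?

Unadjusted: n₀ = 1.960² × 0.32 × 0.68 / 0.068² ≈ 180.78, so n₀ = 181.
Finite population correction with N = 443: n = n₀ / (1 + (n₀−1)/N) = 181 / (1 + 180/443) = 181 / 1.4063 ≈ 128.70.
Rounding up, n = 129.

129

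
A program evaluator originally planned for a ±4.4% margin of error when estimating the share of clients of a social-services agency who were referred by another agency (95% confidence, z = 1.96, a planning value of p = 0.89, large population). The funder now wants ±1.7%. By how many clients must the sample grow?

At ±4.4%: n = 1.96² × 0.0979 / 0.044² ≈ 194.26 → 195.
At ±1.7%: n = 1.96² × 0.0979 / 0.017² ≈ 1301.36 → 1302.
Additional respondents: 1302 − 195 = 1107.

1107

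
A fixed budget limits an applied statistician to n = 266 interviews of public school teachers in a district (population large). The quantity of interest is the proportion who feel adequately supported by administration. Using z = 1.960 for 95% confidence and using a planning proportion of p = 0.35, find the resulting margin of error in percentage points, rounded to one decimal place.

5.7

SE(p̂) = √[p(1−p)/n] = √[0.2275/266] = 0.02924.
E = z × SE = 1.960 × 0.02924 = 0.05732, or 5.7 percentage points.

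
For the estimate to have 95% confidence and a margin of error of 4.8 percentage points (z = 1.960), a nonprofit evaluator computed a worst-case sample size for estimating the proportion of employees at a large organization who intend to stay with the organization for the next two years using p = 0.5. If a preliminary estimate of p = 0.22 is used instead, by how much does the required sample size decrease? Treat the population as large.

130

Conservative (p = 0.5): n = 1.960² × 0.25 / 0.048² ≈ 416.84 → 417.
Using p = 0.22: p(1−p) = 0.1716, so n = 1.960² × 0.1716 / 0.048² ≈ 286.12 → 287.
Reduction: 417 − 287 = 130.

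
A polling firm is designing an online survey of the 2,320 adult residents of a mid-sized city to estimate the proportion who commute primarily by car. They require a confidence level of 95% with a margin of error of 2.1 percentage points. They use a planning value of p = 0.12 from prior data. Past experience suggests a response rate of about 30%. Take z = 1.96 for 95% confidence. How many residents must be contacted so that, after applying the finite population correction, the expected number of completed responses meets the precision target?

Completed interviews needed (unadjusted): n₀ = 1.96² × 0.1056 / 0.021² ≈ 919.89 → 920.
FPC for N = 2,320: n = 920 / (1 + 919/2320) = 920 / 1.3961 ≈ 658.97 → 659.
At a 30% response rate, contacts needed = 659 / 0.30 ≈ 2196.67 → 2197.

2197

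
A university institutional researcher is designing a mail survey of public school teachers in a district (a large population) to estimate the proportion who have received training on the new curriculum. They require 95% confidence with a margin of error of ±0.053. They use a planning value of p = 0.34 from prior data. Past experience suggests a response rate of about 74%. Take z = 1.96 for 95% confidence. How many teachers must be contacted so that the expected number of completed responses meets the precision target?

415

Completed interviews needed: n₀ = 1.96² × 0.2244 / 0.053² ≈ 306.89 → 307.
At a 74% response rate, contacts needed = 307 / 0.74 ≈ 414.86 → 415.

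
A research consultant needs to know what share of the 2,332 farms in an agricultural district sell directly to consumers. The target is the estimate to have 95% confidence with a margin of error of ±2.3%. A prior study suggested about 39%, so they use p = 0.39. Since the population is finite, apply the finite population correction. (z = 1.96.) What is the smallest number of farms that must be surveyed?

Unadjusted: n₀ = 1.96² × 0.39 × 0.61 / 0.023² ≈ 1727.63, so n₀ = 1728.
Finite population correction with N = 2,332: n = n₀ / (1 + (n₀−1)/N) = 1728 / (1 + 1727/2332) = 1728 / 1.7406 ≈ 992.78.
Rounding up, n = 993.

993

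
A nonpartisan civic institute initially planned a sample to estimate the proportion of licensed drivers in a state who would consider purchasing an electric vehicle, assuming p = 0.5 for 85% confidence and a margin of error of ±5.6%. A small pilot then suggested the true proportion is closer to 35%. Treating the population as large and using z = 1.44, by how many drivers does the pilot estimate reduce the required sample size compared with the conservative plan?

15

Conservative (p = 0.5): n = 1.44² × 0.25 / 0.056² ≈ 165.31 → 166.
Using p = 0.35: p(1−p) = 0.2275, so n = 1.44² × 0.2275 / 0.056² ≈ 150.43 → 151.
Reduction: 166 − 151 = 15.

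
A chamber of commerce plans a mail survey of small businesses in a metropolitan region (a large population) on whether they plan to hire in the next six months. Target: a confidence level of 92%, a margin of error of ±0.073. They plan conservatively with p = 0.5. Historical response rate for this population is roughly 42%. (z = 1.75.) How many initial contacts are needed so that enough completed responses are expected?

Completed interviews needed: n₀ = 1.75² × 0.2500 / 0.073² ≈ 143.67 → 144.
At a 42% response rate, contacts needed = 144 / 0.42 ≈ 342.86 → 343.

343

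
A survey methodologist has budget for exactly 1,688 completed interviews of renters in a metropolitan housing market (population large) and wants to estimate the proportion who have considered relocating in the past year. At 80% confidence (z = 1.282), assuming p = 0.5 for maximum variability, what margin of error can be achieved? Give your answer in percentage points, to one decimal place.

1.6

SE(p̂) = √[p(1−p)/n] = √[0.2500/1688] = 0.01217.
E = z × SE = 1.282 × 0.01217 = 0.01560, or 1.6 percentage points.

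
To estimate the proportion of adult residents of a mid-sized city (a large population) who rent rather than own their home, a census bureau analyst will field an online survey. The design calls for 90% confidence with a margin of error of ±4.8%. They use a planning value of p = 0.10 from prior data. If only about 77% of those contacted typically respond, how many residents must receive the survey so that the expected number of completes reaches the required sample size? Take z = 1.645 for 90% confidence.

Completed interviews needed: n₀ = 1.645² × 0.0900 / 0.048² ≈ 105.70 → 106.
At a 77% response rate, contacts needed = 106 / 0.77 ≈ 137.66 → 138.

138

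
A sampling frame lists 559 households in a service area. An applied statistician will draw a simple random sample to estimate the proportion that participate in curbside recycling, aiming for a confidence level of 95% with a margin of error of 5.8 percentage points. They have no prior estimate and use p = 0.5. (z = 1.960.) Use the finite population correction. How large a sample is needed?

Unadjusted: n₀ = 1.960² × 0.50 × 0.50 / 0.058² ≈ 285.49, so n₀ = 286.
Finite population correction with N = 559: n = n₀ / (1 + (n₀−1)/N) = 286 / (1 + 285/559) = 286 / 1.5098 ≈ 189.42.
Rounding up, n = 190.

190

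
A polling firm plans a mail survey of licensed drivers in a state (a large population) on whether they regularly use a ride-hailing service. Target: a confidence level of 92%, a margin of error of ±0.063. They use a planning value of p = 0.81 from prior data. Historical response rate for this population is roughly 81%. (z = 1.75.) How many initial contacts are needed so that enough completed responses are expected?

Completed interviews needed: n₀ = 1.75² × 0.1539 / 0.063² ≈ 118.75 → 119.
At an 81% response rate, contacts needed = 119 / 0.81 ≈ 146.91 → 147.

147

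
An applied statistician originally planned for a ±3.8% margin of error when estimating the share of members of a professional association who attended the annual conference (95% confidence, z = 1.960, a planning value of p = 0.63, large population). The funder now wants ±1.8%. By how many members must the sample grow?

At ±3.8%: n = 1.960² × 0.2331 / 0.038² ≈ 620.14 → 621.
At ±1.8%: n = 1.960² × 0.2331 / 0.018² ≈ 2763.82 → 2764.
Additional respondents: 2764 − 621 = 2143.

2143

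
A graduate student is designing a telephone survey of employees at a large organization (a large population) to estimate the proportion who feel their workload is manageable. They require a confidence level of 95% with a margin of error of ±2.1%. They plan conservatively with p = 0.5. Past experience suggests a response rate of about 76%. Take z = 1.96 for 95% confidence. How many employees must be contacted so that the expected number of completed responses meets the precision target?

Completed interviews needed: n₀ = 1.96² × 0.2500 / 0.021² ≈ 2177.78 → 2178.
At a 76% response rate, contacts needed = 2178 / 0.76 ≈ 2865.79 → 2866.

2866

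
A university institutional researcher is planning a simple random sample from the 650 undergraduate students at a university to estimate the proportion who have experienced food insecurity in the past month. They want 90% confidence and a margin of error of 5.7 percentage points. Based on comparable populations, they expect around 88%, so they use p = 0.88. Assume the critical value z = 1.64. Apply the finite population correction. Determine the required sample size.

78

Unadjusted: n₀ = 1.64² × 0.88 × 0.12 / 0.057² ≈ 87.42, so n₀ = 88.
Finite population correction with N = 650: n = n₀ / (1 + (n₀−1)/N) = 88 / (1 + 87/650) = 88 / 1.1338 ≈ 77.61.
Rounding up, n = 78.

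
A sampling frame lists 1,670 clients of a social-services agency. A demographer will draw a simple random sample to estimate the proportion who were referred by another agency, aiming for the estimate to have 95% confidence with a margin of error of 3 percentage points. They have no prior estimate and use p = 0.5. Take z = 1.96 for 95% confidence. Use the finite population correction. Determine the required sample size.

Unadjusted: n₀ = 1.96² × 0.50 × 0.50 / 0.030² ≈ 1067.11, so n₀ = 1068.
Finite population correction with N = 1,670: n = n₀ / (1 + (n₀−1)/N) = 1068 / (1 + 1067/1670) = 1068 / 1.6389 ≈ 651.65.
Rounding up, n = 652.

652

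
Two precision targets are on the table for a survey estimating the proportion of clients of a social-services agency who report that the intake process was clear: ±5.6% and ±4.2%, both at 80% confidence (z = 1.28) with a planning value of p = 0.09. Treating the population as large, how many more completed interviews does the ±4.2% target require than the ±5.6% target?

At ±5.6%: n = 1.28² × 0.0819 / 0.056² ≈ 42.79 → 43.
At ±4.2%: n = 1.28² × 0.0819 / 0.042² ≈ 76.07 → 77.
Additional respondents: 77 − 43 = 34.

34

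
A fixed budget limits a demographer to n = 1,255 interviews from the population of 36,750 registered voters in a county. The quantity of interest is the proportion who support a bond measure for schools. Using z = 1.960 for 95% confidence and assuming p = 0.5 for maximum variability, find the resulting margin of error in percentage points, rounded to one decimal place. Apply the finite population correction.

2.7

Finite-population factor: (N−n)/(N−1) = (36750−1255)/(36750−1) = 0.9659.
SE(p̂) = √[p(1−p)/n · (N−n)/(N−1)] = √[0.2500/1255 × 0.9659] = 0.01387.
E = z × SE = 1.960 × 0.01387 = 0.02719 ≈ 2.7 percentage points.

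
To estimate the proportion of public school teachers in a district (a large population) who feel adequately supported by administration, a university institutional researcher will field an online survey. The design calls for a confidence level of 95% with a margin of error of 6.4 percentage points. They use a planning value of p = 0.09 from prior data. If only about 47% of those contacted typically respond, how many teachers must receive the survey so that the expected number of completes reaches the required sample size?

For 95% confidence, z = 1.960.
Completed interviews needed: n₀ = 1.960² × 0.0819 / 0.064² ≈ 76.81 → 77.
At a 47% response rate, contacts needed = 77 / 0.47 ≈ 163.83 → 164.

164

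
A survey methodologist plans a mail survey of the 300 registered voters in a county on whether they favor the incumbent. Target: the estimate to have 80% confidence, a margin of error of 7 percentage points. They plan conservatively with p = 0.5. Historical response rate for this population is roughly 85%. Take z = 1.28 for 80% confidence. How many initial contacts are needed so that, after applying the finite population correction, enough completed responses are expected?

78

Completed interviews needed (unadjusted): n₀ = 1.28² × 0.2500 / 0.070² ≈ 83.59 → 84.
FPC for N = 300: n = 84 / (1 + 83/300) = 84 / 1.2767 ≈ 65.80 → 66.
At an 85% response rate, contacts needed = 66 / 0.85 ≈ 77.65 → 78.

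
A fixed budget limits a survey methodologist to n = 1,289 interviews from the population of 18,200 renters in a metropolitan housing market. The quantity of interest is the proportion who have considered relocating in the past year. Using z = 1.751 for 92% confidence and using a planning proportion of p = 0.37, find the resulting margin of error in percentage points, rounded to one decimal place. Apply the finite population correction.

2.3

Finite-population factor: (N−n)/(N−1) = (18200−1289)/(18200−1) = 0.9292.
SE(p̂) = √[p(1−p)/n · (N−n)/(N−1)] = √[0.2331/1289 × 0.9292] = 0.01296.
E = z × SE = 1.751 × 0.01296 = 0.02270 ≈ 2.3 percentage points.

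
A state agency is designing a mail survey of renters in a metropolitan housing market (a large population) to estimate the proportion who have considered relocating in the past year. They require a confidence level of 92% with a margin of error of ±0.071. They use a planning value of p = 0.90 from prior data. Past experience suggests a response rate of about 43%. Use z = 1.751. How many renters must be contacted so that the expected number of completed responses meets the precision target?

128

Completed interviews needed: n₀ = 1.751² × 0.0900 / 0.071² ≈ 54.74 → 55.
At a 43% response rate, contacts needed = 55 / 0.43 ≈ 127.91 → 128.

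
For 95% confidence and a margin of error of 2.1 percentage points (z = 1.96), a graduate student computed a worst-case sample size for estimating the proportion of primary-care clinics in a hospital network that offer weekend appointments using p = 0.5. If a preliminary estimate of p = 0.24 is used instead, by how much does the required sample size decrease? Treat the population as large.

Conservative (p = 0.5): n = 1.96² × 0.25 / 0.021² ≈ 2177.78 → 2178.
Using p = 0.24: p(1−p) = 0.1824, so n = 1.96² × 0.1824 / 0.021² ≈ 1588.91 → 1589.
Reduction: 2178 − 1589 = 589.

589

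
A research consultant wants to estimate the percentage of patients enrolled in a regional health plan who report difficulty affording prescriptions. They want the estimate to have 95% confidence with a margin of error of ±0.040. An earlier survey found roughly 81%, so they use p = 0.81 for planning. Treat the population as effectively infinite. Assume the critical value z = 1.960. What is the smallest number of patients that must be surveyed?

370

With p = 0.81, p(1−p) = 0.1539.
n = z²·p(1−p)/E² = 1.960² × 0.1539 / 0.040² = 3.8416 × 0.1539 / 0.001600 ≈ 369.51.
Rounding up gives n = 370.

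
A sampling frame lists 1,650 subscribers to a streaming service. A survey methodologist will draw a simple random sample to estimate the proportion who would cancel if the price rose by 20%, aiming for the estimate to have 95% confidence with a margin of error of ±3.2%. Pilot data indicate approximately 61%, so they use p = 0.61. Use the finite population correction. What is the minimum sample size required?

For 95% confidence, z = 1.960.
Unadjusted: n₀ = 1.960² × 0.61 × 0.39 / 0.032² ≈ 892.50, so n₀ = 893.
Finite population correction with N = 1,650: n = n₀ / (1 + (n₀−1)/N) = 893 / (1 + 892/1650) = 893 / 1.5406 ≈ 579.64.
Rounding up, n = 580.

580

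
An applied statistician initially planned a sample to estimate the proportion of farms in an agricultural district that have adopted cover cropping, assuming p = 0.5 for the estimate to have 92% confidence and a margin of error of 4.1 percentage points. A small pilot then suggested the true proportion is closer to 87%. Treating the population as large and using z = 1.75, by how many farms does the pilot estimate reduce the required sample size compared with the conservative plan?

249

Conservative (p = 0.5): n = 1.75² × 0.25 / 0.041² ≈ 455.46 → 456.
Using p = 0.87: p(1−p) = 0.1131, so n = 1.75² × 0.1131 / 0.041² ≈ 206.05 → 207.
Reduction: 456 − 207 = 249.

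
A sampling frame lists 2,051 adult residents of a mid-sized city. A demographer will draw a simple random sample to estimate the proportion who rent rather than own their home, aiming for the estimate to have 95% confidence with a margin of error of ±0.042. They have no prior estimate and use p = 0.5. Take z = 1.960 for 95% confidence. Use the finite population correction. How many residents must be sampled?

431

Unadjusted: n₀ = 1.960² × 0.50 × 0.50 / 0.042² ≈ 544.44, so n₀ = 545.
Finite population correction with N = 2,051: n = n₀ / (1 + (n₀−1)/N) = 545 / (1 + 544/2051) = 545 / 1.2652 ≈ 430.75.
Rounding up, n = 431.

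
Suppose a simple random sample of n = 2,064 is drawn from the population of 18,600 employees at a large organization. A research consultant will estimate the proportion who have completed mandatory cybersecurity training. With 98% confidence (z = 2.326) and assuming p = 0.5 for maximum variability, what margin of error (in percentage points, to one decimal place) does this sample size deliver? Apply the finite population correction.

2.4

Finite-population factor: (N−n)/(N−1) = (18600−2064)/(18600−1) = 0.8891.
SE(p̂) = √[p(1−p)/n · (N−n)/(N−1)] = √[0.2500/2064 × 0.8891] = 0.01038.
E = z × SE = 2.326 × 0.01038 = 0.02414 ≈ 2.4 percentage points.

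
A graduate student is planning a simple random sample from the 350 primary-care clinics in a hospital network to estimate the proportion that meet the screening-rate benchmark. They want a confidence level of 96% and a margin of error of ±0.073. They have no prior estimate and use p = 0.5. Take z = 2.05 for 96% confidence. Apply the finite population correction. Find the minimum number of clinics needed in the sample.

Unadjusted: n₀ = 2.05² × 0.50 × 0.50 / 0.073² ≈ 197.15, so n₀ = 198.
Finite population correction with N = 350: n = n₀ / (1 + (n₀−1)/N) = 198 / (1 + 197/350) = 198 / 1.5629 ≈ 126.69.
Rounding up, n = 127.

127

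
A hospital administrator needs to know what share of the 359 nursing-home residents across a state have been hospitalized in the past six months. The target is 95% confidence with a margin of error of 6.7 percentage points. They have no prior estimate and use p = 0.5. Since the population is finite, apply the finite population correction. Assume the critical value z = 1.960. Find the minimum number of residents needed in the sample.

135

Unadjusted: n₀ = 1.960² × 0.50 × 0.50 / 0.067² ≈ 213.95, so n₀ = 214.
Finite population correction with N = 359: n = n₀ / (1 + (n₀−1)/N) = 214 / (1 + 213/359) = 214 / 1.5933 ≈ 134.31.
Rounding up, n = 135.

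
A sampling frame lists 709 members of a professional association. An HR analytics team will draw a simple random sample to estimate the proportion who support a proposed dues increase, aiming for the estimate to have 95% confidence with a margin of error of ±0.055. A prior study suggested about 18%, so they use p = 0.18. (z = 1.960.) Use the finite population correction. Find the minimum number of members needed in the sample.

149

Unadjusted: n₀ = 1.960² × 0.18 × 0.82 / 0.055² ≈ 187.44, so n₀ = 188.
Finite population correction with N = 709: n = n₀ / (1 + (n₀−1)/N) = 188 / (1 + 187/709) = 188 / 1.2638 ≈ 148.76.
Rounding up, n = 149.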